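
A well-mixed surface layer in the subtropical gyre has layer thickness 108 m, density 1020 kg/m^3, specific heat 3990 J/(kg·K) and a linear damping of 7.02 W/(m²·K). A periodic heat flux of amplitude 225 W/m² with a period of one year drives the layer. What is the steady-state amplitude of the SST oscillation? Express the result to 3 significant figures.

2.56 K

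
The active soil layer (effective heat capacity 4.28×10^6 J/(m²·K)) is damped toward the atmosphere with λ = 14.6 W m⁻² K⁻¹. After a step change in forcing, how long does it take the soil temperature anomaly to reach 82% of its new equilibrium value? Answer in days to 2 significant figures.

Areal heat capacity C = 4.28×10^6 J/(m²·K) (given).
τ = C / λ = 4.28×10^6 / 14.6 = 2.93×10^5 s.
Fraction reached: 1 − e^(−t/τ) = 0.82 ⇒ t = −τ ln(1 − 0.82) = τ × 1.71.
t = 5.03×10^5 s = 5.82 days.

5.8 days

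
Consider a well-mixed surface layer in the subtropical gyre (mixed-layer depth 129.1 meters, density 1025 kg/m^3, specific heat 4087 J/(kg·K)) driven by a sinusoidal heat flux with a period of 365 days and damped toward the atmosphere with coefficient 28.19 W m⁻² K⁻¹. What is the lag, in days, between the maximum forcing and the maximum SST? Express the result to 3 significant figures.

Areal heat capacity C = ρ c_p D = 1025 × 4087 × 129.1 = 5.41×10^8 J/(m²·K).
ω = 2π / 3.15×10^7 s = 1.99×10^-7 s⁻¹.
Phase lag φ = arctan(Cω/λ) = arctan(108/28.19) = 1.31 rad.
Time lag = φ / ω = 1.31 / 1.99×10^-7 = 6.60×10^6 s = 76.4 days.

76.4 days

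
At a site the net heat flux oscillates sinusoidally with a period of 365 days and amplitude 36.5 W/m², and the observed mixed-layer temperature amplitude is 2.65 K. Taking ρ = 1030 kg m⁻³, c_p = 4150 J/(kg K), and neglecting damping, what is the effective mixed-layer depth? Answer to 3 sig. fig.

ω = 2π / 3.15×10^7 s = 1.99×10^-7 s⁻¹.
Required C = F₀ / (A ω) = 36.5 / (2.65 × 1.99×10^-7) = 6.91×10^7 J/(m²·K).
D = C / (ρ c_p) = 6.91×10^7 / (1030 × 4150) = 16.2 m.

16.2 m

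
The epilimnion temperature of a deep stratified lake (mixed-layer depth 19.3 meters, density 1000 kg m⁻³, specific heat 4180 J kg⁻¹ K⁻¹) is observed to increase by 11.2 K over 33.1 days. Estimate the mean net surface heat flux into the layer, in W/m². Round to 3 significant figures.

316

Areal heat capacity C = ρ c_p D = 1000 × 4180 × 19.3 = 8.07×10^7 J/(m^2 K).
Required heat per unit area: Q = C ΔT = 8.07×10^7 × 11.2 = 9.04×10^8 J/m².
Flux F = Q / Δt = 9.04×10^8 / 2.86×10^6 s = 316 W/m².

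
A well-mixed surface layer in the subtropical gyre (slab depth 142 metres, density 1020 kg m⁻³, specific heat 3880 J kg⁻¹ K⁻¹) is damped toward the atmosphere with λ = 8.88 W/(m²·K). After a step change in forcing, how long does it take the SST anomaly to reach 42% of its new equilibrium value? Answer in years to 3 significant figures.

Areal heat capacity C = ρ c_p D = 1020 × 3880 × 142 = 5.62×10^8 J m⁻² K⁻¹.
τ = C / λ = 5.62×10^8 / 8.88 = 6.33×10^7 s.
Fraction reached: 1 − e^(−t/τ) = 0.42 ⇒ t = −τ ln(1 − 0.42) = τ × 0.545.
t = 3.45×10^7 s = 1.09 years.

1.09 years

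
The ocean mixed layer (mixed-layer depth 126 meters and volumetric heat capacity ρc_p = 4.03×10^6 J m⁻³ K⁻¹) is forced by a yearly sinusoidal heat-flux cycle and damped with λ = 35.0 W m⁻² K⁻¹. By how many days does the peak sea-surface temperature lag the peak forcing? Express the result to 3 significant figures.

Areal heat capacity C = ρc_p × D = 4.03×10^6 × 126 = 5.08×10^8 J/(m^2 K).
ω = 2π / 3.15×10^7 s = 1.99×10^-7 s⁻¹.
Phase lag φ = arctan(Cω/λ) = arctan(101/35.0) = 1.24 rad.
Time lag = φ / ω = 1.24 / 1.99×10^-7 = 6.21×10^6 s = 71.9 days.

71.9 days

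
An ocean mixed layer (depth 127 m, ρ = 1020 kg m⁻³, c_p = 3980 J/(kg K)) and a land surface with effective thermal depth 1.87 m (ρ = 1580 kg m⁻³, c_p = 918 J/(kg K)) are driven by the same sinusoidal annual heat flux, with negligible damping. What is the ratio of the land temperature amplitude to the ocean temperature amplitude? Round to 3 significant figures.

190

C_ocean = 1020 × 3980 × 127 = 5.16×10^8 J/(m²·K).
C_land = 1580 × 918 × 1.87 = 2.71×10^6 J/(m²·K).
Undamped amplitude ∝ 1/C, so A_land/A_ocean = C_ocean/C_land = 190.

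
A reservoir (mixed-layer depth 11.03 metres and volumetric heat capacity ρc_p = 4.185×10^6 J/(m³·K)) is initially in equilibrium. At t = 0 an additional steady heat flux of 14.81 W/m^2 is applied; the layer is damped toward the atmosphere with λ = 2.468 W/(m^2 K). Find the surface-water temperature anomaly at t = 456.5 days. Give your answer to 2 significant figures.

5.3 K

Areal heat capacity C = ρc_p × D = 4.185×10^6 × 11.03 = 4.62×10^7 J/(m²·K).
τ = C / λ = 4.62×10^7 / 2.468 = 1.87×10^7 s.
Equilibrium anomaly ΔT_eq = F / λ = 14.81 / 2.468 = 6.00 K.
t = 456.5 days = 3.94×10^7 s, so t/τ = 2.11.
ΔT(t) = ΔT_eq (1 − e^(−t/τ)) = 6.00 × (1 − e^−2.11) = 5.27 K.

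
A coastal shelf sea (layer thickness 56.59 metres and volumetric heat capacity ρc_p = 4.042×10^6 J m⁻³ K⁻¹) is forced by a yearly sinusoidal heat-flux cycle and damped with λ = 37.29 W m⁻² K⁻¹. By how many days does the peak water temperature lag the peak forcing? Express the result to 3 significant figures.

Areal heat capacity C = ρc_p × D = 4.042×10^6 × 56.59 = 2.29×10^8 J/(m^2 K).
ω = 2π / 3.15×10^7 s = 1.99×10^-7 s⁻¹.
Phase lag φ = arctan(Cω/λ) = arctan(45.6/37.29) = 0.885 rad.
Time lag = φ / ω = 0.885 / 1.99×10^-7 = 4.44×10^6 s = 51.4 days.

51.4 days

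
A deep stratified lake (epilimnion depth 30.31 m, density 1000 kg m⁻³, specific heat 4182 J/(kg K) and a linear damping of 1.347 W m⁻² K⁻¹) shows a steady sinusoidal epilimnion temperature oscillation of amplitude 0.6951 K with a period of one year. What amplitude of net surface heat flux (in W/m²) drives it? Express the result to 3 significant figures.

17.6

Areal heat capacity C = ρ c_p D = 1000 × 4182 × 30.31 = 1.27×10^8 J m⁻² K⁻¹.
ω = 2π / 3.15×10^7 s = 1.99×10^-7 s⁻¹.
√((Cω)² + λ²) = √((25.3)² + 1.347²) = 25.3 W/(m²·K).
F₀ = A × √((Cω)²+λ²) = 0.6951 × 25.3 = 17.6 W/m².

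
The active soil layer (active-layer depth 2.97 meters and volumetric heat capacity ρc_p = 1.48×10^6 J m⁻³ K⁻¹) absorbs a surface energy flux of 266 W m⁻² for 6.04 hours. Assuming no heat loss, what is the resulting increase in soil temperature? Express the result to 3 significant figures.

1.32 K

Areal heat capacity C = ρc_p × D = 1.48×10^6 × 2.97 = 4.40×10^6 J m⁻² K⁻¹.
Net heat input Q = F Δt = 266 × (6.04 hours × 3600 s/hour) = 5.78×10^6 J/m².
ΔT = Q / C = 5.78×10^6 / 4.40×10^6 = 1.32 K.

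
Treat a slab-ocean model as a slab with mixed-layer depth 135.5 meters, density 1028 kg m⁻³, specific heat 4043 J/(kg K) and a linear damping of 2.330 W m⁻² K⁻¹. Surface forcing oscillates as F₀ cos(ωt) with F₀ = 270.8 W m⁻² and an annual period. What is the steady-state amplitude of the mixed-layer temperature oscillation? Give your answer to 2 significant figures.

2.4 K

Areal heat capacity C = ρ c_p D = 1028 × 4043 × 135.5 = 5.63×10^8 J/(m^2 K).
Angular frequency ω = 2π / T = 2π / 3.15×10^7 s = 1.99×10^-7 s⁻¹.
√((Cω)² + λ²) = √((112)² + 2.330²) = 112 W/(m²·K).
Amplitude A = F₀ / √((Cω)²+λ²) = 270.8 / 112 = 2.41 K.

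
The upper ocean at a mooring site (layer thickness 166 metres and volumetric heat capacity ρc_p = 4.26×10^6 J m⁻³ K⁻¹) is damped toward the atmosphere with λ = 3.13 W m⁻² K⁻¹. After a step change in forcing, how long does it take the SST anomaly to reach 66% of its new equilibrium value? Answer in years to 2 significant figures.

7.7 years

Areal heat capacity C = ρc_p × D = 4.26×10^6 × 166 = 7.07×10^8 J/(m^2 K).
τ = C / λ = 7.07×10^8 / 3.13 = 2.26×10^8 s.
Fraction reached: 1 − e^(−t/τ) = 0.66 ⇒ t = −τ ln(1 − 0.66) = τ × 1.08.
t = 2.44×10^8 s = 7.72 years.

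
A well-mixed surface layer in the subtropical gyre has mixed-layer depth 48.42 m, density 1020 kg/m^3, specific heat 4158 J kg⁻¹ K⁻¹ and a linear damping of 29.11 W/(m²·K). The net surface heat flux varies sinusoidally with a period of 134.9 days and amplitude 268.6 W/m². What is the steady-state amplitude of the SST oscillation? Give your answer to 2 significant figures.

Areal heat capacity C = ρ c_p D = 1020 × 4158 × 48.42 = 2.05×10^8 J m⁻² K⁻¹.
Angular frequency ω = 2π / T = 2π / 1.17×10^7 s = 5.39×10^-7 s⁻¹.
√((Cω)² + λ²) = √((111)² + 29.11²) = 114 W/(m²·K).
Amplitude A = F₀ / √((Cω)²+λ²) = 268.6 / 114 = 2.35 K.

2.3 K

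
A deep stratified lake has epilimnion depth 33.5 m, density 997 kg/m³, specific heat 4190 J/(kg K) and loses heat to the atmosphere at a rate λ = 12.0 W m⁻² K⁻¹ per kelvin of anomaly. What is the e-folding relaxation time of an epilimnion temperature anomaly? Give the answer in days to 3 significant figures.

135 days

Areal heat capacity C = ρ c_p D = 997 × 4190 × 33.5 = 1.40×10^8 J/(m²·K).
Relaxation time τ = C / λ = 1.40×10^8 / 12.0 = 1.17×10^7 s.
In days: 1.17×10^7 s / (86400 s/day) = 135 days.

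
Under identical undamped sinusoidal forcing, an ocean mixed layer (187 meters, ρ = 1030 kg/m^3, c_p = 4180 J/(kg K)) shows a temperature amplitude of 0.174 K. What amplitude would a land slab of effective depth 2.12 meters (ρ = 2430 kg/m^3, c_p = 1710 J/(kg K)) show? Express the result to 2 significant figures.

C_ocean = 8.05×10^8 J/(m²·K); C_land = 8.81×10^6 J/(m²·K).
A ∝ 1/C ⇒ A_land = A_ocean × C_ocean/C_land = 0.174 × 91.4 = 15.9 K.

16 K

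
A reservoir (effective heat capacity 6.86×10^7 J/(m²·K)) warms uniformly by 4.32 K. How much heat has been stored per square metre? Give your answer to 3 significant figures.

2.96×10^8

Areal heat capacity C = 6.86×10^7 J/(m²·K) (given).
ΔQ = C ΔT = 6.86×10^7 × 4.32 = 2.96×10^8 J/m².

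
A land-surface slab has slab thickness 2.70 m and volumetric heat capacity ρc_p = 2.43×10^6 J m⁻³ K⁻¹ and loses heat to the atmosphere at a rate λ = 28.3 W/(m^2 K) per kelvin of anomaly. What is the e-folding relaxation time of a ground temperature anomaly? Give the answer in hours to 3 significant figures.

Areal heat capacity C = ρc_p × D = 2.43×10^6 × 2.70 = 6.56×10^6 J/(m^2 K).
Relaxation time τ = C / λ = 6.56×10^6 / 28.3 = 2.32×10^5 s.
In hours: 2.32×10^5 s / (3600 s/hour) = 64.4 hours.

64.4 hours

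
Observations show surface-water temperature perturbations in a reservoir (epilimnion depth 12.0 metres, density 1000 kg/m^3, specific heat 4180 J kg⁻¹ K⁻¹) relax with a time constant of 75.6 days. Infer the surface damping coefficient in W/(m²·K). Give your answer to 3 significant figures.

7.68

Areal heat capacity C = ρ c_p D = 1000 × 4180 × 12.0 = 5.02×10^7 J/(m^2 K).
τ = 75.6 days = 6.53×10^6 s.
λ = C / τ = 5.02×10^7 / 6.53×10^6 = 7.68 W/(m²·K).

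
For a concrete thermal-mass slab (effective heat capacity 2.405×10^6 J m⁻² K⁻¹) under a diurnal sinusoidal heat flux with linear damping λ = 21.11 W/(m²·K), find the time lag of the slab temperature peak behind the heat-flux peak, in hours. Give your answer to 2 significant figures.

5.5 hours

Areal heat capacity C = 2.405×10^6 J m⁻² K⁻¹ (given).
ω = 2π / 86400 s = 7.27×10^-5 s⁻¹.
Phase lag φ = arctan(Cω/λ) = arctan(175/21.11) = 1.45 rad.
Time lag = φ / ω = 1.45 / 7.27×10^-5 = 19900 s = 5.54 hours.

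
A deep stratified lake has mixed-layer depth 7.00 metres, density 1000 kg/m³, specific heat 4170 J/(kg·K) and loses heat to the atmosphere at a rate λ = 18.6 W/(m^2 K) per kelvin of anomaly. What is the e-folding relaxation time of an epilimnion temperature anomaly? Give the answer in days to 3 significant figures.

Areal heat capacity C = ρ c_p D = 1000 × 4170 × 7.00 = 2.92×10^7 J m⁻² K⁻¹.
Relaxation time τ = C / λ = 2.92×10^7 / 18.6 = 1.57×10^6 s.
In days: 1.57×10^6 s / (86400 s/day) = 18.2 days.

18.2 days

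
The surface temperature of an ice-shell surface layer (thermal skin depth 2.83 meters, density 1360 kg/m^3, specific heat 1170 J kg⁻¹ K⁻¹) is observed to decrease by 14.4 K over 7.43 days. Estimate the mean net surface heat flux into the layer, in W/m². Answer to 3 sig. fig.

Areal heat capacity C = ρ c_p D = 1360 × 1170 × 2.83 = 4.50×10^6 J m⁻² K⁻¹.
Required heat per unit area: Q = C ΔT = 4.50×10^6 × -14.4 = -6.48×10^7 J/m².
Flux F = Q / Δt = -6.48×10^7 / 6.42×10^5 s = -101 W/m².

-101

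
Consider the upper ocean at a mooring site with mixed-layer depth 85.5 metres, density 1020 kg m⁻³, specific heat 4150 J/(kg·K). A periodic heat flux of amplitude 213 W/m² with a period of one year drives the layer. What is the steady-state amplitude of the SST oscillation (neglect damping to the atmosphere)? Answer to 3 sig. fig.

Areal heat capacity C = ρ c_p D = 1020 × 4150 × 85.5 = 3.62×10^8 J m⁻² K⁻¹.
Angular frequency ω = 2π / T = 2π / 3.15×10^7 s = 1.99×10^-7 s⁻¹.
Cω = 3.62×10^8 × 1.99×10^-7 = 72.1 W/(m²·K).
Amplitude A = F₀ / (Cω) = 213 / 72.1 = 2.95 K.

2.95 K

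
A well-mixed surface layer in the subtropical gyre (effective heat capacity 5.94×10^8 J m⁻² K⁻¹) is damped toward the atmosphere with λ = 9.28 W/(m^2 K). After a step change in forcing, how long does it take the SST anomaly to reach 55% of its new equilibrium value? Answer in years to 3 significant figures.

1.62 years

Areal heat capacity C = 5.94×10^8 J m⁻² K⁻¹ (given).
τ = C / λ = 5.94×10^8 / 9.28 = 6.40×10^7 s.
Fraction reached: 1 − e^(−t/τ) = 0.55 ⇒ t = −τ ln(1 − 0.55) = τ × 0.799.
t = 5.11×10^7 s = 1.62 years.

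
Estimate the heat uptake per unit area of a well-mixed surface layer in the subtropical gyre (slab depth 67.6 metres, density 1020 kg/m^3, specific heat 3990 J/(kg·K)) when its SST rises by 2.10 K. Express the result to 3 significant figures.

5.78×10^8

Areal heat capacity C = ρ c_p D = 1020 × 3990 × 67.6 = 2.75×10^8 J/(m²·K).
ΔQ = C ΔT = 2.75×10^8 × 2.10 = 5.78×10^8 J/m².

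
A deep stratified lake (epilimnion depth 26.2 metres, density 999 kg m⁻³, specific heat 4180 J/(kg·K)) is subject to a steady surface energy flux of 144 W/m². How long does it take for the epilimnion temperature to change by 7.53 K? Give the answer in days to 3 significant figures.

66.2 days

Areal heat capacity C = ρ c_p D = 999 × 4180 × 26.2 = 1.09×10^8 J/(m²·K).
Time required: Δt = C ΔT / F = 1.09×10^8 × 7.53 / 144 = 5.72×10^6 s.
In days: 5.72×10^6 s / (86400 s/day) = 66.2 days.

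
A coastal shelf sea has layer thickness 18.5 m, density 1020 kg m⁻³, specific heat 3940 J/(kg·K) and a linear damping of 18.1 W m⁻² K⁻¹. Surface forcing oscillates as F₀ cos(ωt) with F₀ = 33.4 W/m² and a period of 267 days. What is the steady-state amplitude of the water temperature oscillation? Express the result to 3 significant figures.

1.23 K

Areal heat capacity C = ρ c_p D = 1020 × 3940 × 18.5 = 7.43×10^7 J/(m²·K).
Angular frequency ω = 2π / T = 2π / 2.31×10^7 s = 2.72×10^-7 s⁻¹.
√((Cω)² + λ²) = √((20.2)² + 18.1²) = 27.2 W/(m²·K).
Amplitude A = F₀ / √((Cω)²+λ²) = 33.4 / 27.2 = 1.23 K.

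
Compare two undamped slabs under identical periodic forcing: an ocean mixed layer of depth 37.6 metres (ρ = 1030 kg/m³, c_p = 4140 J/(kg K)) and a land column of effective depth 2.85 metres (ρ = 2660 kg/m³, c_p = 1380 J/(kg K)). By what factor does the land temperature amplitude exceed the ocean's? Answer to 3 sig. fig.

15.3

C_ocean = 1030 × 4140 × 37.6 = 1.60×10^8 J/(m²·K).
C_land = 2660 × 1380 × 2.85 = 1.05×10^7 J/(m²·K).
Undamped amplitude ∝ 1/C, so A_land/A_ocean = C_ocean/C_land = 15.3.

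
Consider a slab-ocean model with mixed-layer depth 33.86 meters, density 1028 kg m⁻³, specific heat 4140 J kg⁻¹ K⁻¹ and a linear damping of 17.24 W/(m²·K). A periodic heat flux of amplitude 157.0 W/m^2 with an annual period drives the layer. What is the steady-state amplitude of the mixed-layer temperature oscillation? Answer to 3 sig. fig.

4.69 K

Areal heat capacity C = ρ c_p D = 1028 × 4140 × 33.86 = 1.44×10^8 J m⁻² K⁻¹.
Angular frequency ω = 2π / T = 2π / 3.15×10^7 s = 1.99×10^-7 s⁻¹.
√((Cω)² + λ²) = √((28.7)² + 17.24²) = 33.5 W/(m²·K).
Amplitude A = F₀ / √((Cω)²+λ²) = 157.0 / 33.5 = 4.69 K.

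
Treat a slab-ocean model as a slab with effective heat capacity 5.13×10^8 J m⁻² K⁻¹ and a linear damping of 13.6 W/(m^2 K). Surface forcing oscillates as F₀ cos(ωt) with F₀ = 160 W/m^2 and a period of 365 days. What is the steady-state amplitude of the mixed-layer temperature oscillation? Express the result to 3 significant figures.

1.55 K

Areal heat capacity C = 5.13×10^8 J m⁻² K⁻¹ (given).
Angular frequency ω = 2π / T = 2π / 3.15×10^7 s = 1.99×10^-7 s⁻¹.
√((Cω)² + λ²) = √((102)² + 13.6²) = 103 W/(m²·K).
Amplitude A = F₀ / √((Cω)²+λ²) = 160 / 103 = 1.55 K.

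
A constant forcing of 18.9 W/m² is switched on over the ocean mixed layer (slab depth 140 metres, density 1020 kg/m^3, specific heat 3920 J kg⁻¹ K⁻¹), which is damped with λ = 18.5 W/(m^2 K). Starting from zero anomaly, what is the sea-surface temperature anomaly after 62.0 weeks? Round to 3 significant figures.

Areal heat capacity C = ρ c_p D = 1020 × 3920 × 140 = 5.60×10^8 J/(m^2 K).
τ = C / λ = 5.60×10^8 / 18.5 = 3.03×10^7 s.
Equilibrium anomaly ΔT_eq = F / λ = 18.9 / 18.5 = 1.02 K.
t = 62.0 weeks = 3.75×10^7 s, so t/τ = 1.24.
ΔT(t) = ΔT_eq (1 − e^(−t/τ)) = 1.02 × (1 − e^−1.24) = 0.726 K.

0.726 K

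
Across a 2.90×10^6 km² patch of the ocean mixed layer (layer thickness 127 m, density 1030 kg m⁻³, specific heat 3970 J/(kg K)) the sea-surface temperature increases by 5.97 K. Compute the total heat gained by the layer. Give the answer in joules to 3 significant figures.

Areal heat capacity C = ρ c_p D = 1030 × 3970 × 127 = 5.19×10^8 J/(m²·K).
Heat per unit area: q = C ΔT = 5.19×10^8 × 5.97 = 3.10×10^9 J/m².
Total heat: Q = q × A = 3.10×10^9 × (2.90×10^6 × 10⁶ m²) = 8.99×10^21 J.

8.99×10^21 J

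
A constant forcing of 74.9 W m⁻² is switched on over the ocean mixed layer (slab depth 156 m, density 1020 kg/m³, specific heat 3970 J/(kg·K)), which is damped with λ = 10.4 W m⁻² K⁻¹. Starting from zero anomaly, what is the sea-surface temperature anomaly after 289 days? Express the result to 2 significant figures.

Areal heat capacity C = ρ c_p D = 1020 × 3970 × 156 = 6.32×10^8 J m⁻² K⁻¹.
τ = C / λ = 6.32×10^8 / 10.4 = 6.07×10^7 s.
Equilibrium anomaly ΔT_eq = F / λ = 74.9 / 10.4 = 7.20 K.
t = 289 days = 2.50×10^7 s, so t/τ = 0.411.
ΔT(t) = ΔT_eq (1 − e^(−t/τ)) = 7.20 × (1 − e^−0.411) = 2.43 K.

2.4 K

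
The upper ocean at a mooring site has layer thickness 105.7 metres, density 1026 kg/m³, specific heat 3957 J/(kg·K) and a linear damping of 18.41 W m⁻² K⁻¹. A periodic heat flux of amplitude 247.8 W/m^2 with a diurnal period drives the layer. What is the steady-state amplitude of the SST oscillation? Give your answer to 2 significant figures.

0.0079 K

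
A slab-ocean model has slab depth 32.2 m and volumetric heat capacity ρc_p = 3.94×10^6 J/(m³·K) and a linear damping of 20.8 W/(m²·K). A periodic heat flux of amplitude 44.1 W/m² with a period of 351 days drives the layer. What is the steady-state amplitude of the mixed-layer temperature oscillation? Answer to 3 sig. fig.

Areal heat capacity C = ρc_p × D = 3.94×10^6 × 32.2 = 1.27×10^8 J m⁻² K⁻¹.
Angular frequency ω = 2π / T = 2π / 3.03×10^7 s = 2.07×10^-7 s⁻¹.
√((Cω)² + λ²) = √((26.3)² + 20.8²) = 33.5 W/(m²·K).
Amplitude A = F₀ / √((Cω)²+λ²) = 44.1 / 33.5 = 1.32 K.

1.32 K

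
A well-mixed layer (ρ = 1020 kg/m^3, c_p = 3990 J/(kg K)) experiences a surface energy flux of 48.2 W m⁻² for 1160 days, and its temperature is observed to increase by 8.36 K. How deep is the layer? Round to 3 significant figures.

142 m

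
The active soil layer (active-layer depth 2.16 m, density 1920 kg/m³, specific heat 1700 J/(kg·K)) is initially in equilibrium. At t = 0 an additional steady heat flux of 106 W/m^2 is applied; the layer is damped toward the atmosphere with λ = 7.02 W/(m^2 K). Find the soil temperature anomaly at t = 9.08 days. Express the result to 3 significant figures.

8.19 K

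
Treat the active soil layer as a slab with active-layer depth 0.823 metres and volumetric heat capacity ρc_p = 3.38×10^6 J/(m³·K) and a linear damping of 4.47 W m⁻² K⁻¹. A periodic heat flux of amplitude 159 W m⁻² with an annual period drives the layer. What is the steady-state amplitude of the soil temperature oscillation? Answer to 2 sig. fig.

Areal heat capacity C = ρc_p × D = 3.38×10^6 × 0.823 = 2.78×10^6 J/(m²·K).
Angular frequency ω = 2π / T = 2π / 3.15×10^7 s = 1.99×10^-7 s⁻¹.
√((Cω)² + λ²) = √((0.554)² + 4.47²) = 4.50 W/(m²·K).
Amplitude A = F₀ / √((Cω)²+λ²) = 159 / 4.50 = 35.3 K.

35 K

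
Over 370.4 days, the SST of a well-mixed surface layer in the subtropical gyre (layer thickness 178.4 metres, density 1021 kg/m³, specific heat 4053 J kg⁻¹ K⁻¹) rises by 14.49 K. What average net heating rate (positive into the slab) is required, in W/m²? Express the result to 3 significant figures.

334

Areal heat capacity C = ρ c_p D = 1021 × 4053 × 178.4 = 7.38×10^8 J/(m²·K).
Required heat per unit area: Q = C ΔT = 7.38×10^8 × 14.49 = 1.07×10^10 J/m².
Flux F = Q / Δt = 1.07×10^10 / 3.20×10^7 s = 334 W/m².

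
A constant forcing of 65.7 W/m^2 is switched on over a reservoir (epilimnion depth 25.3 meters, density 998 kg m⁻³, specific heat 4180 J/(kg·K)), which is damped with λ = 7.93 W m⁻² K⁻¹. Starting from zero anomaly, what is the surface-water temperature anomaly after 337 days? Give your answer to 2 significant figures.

7.4 K

Areal heat capacity C = ρ c_p D = 998 × 4180 × 25.3 = 1.06×10^8 J m⁻² K⁻¹.
τ = C / λ = 1.06×10^8 / 7.93 = 1.33×10^7 s.
Equilibrium anomaly ΔT_eq = F / λ = 65.7 / 7.93 = 8.28 K.
t = 337 days = 2.91×10^7 s, so t/τ = 2.19.
ΔT(t) = ΔT_eq (1 − e^(−t/τ)) = 8.28 × (1 − e^−2.19) = 7.36 K.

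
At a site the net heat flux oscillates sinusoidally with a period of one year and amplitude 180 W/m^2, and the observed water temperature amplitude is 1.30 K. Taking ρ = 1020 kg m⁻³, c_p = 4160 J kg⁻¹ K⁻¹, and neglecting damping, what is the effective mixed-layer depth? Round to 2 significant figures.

160 m

ω = 2π / 3.15×10^7 s = 1.99×10^-7 s⁻¹.
Required C = F₀ / (A ω) = 180 / (1.30 × 1.99×10^-7) = 6.95×10^8 J/(m²·K).
D = C / (ρ c_p) = 6.95×10^8 / (1020 × 4160) = 164 m.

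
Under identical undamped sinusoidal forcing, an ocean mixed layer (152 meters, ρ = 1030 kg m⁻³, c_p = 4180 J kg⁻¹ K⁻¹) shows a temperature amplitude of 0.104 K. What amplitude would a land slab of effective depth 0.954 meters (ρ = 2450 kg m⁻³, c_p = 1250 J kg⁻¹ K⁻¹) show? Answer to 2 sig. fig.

C_ocean = 6.54×10^8 J/(m²·K); C_land = 2.92×10^6 J/(m²·K).
A ∝ 1/C ⇒ A_land = A_ocean × C_ocean/C_land = 0.104 × 224 = 23.3 K.

23 K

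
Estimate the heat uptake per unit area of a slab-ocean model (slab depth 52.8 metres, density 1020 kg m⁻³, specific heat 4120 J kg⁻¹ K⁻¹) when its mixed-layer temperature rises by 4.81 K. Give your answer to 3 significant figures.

1.07×10^9

Areal heat capacity C = ρ c_p D = 1020 × 4120 × 52.8 = 2.22×10^8 J/(m^2 K).
ΔQ = C ΔT = 2.22×10^8 × 4.81 = 1.07×10^9 J/m².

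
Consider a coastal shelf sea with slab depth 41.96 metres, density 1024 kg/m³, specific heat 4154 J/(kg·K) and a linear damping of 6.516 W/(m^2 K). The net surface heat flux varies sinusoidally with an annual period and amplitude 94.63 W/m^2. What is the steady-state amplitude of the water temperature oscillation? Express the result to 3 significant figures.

2.62 K

Areal heat capacity C = ρ c_p D = 1024 × 4154 × 41.96 = 1.78×10^8 J/(m^2 K).
Angular frequency ω = 2π / T = 2π / 3.15×10^7 s = 1.99×10^-7 s⁻¹.
√((Cω)² + λ²) = √((35.6)² + 6.516²) = 36.2 W/(m²·K).
Amplitude A = F₀ / √((Cω)²+λ²) = 94.63 / 36.2 = 2.62 K.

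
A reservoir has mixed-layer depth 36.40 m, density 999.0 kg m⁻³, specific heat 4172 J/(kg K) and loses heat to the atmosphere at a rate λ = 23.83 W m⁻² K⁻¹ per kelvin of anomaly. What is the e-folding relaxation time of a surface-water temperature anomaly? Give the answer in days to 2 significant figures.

Areal heat capacity C = ρ c_p D = 999.0 × 4172 × 36.40 = 1.52×10^8 J m⁻² K⁻¹.
Relaxation time τ = C / λ = 1.52×10^8 / 23.83 = 6.37×10^6 s.
In days: 6.37×10^6 s / (86400 s/day) = 73.7 days.

74 days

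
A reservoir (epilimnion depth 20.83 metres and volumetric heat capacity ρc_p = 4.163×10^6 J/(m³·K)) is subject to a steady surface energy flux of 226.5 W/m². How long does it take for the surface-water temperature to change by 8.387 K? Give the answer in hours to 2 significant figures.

890 hours

Areal heat capacity C = ρc_p × D = 4.163×10^6 × 20.83 = 8.67×10^7 J/(m²·K).
Time required: Δt = C ΔT / F = 8.67×10^7 × 8.387 / 226.5 = 3.21×10^6 s.
In hours: 3.21×10^6 s / (3600 s/hour) = 892 hours.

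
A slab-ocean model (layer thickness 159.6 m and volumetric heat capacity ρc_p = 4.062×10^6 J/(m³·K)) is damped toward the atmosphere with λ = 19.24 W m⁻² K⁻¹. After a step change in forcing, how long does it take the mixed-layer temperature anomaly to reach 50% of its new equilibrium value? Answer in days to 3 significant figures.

Areal heat capacity C = ρc_p × D = 4.062×10^6 × 159.6 = 6.48×10^8 J/(m^2 K).
τ = C / λ = 6.48×10^8 / 19.24 = 3.37×10^7 s.
Fraction reached: 1 − e^(−t/τ) = 0.50 ⇒ t = −τ ln(1 − 0.50) = τ × 0.693.
t = 2.34×10^7 s = 270 days.

270 days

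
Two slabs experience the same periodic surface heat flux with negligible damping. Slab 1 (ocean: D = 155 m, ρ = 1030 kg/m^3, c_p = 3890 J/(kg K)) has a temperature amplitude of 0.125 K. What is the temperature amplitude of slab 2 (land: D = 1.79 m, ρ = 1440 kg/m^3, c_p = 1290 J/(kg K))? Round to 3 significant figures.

23.3 K

C_ocean = 6.21×10^8 J/(m²·K); C_land = 3.33×10^6 J/(m²·K).
A ∝ 1/C ⇒ A_land = A_ocean × C_ocean/C_land = 0.125 × 187 = 23.3 K.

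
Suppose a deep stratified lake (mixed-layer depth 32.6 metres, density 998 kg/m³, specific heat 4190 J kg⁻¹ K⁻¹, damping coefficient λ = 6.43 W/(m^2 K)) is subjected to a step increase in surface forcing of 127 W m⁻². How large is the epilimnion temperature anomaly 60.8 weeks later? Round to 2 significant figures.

16 K

Areal heat capacity C = ρ c_p D = 998 × 4190 × 32.6 = 1.36×10^8 J/(m²·K).
τ = C / λ = 1.36×10^8 / 6.43 = 2.12×10^7 s.
Equilibrium anomaly ΔT_eq = F / λ = 127 / 6.43 = 19.8 K.
t = 60.8 weeks = 3.68×10^7 s, so t/τ = 1.73.
ΔT(t) = ΔT_eq (1 − e^(−t/τ)) = 19.8 × (1 − e^−1.73) = 16.3 K.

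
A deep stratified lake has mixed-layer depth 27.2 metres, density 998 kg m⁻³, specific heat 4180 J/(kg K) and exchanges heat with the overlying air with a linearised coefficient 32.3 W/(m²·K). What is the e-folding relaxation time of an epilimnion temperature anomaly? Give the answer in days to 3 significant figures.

40.7 days

Areal heat capacity C = ρ c_p D = 998 × 4180 × 27.2 = 1.13×10^8 J/(m²·K).
Relaxation time τ = C / λ = 1.13×10^8 / 32.3 = 3.51×10^6 s.
In days: 3.51×10^6 s / (86400 s/day) = 40.7 days.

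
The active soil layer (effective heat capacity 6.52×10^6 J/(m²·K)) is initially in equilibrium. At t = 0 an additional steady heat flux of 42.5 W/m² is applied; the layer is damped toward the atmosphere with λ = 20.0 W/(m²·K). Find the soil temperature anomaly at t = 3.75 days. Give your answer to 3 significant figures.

1.34 K

Areal heat capacity C = 6.52×10^6 J/(m²·K) (given).
τ = C / λ = 6.52×10^6 / 20.0 = 3.26×10^5 s.
Equilibrium anomaly ΔT_eq = F / λ = 42.5 / 20.0 = 2.12 K.
t = 3.75 days = 3.24×10^5 s, so t/τ = 0.994.
ΔT(t) = ΔT_eq (1 − e^(−t/τ)) = 2.12 × (1 − e^−0.994) = 1.34 K.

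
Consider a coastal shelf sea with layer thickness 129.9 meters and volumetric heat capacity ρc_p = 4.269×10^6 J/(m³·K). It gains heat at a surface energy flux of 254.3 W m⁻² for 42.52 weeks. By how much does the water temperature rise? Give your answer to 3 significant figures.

Areal heat capacity C = ρc_p × D = 4.269×10^6 × 129.9 = 5.55×10^8 J/(m²·K).
Net heat input Q = F Δt = 254.3 × (42.52 weeks × 6.048×10^5 s/week) = 6.54×10^9 J/m².
ΔT = Q / C = 6.54×10^9 / 5.55×10^8 = 11.8 K.

11.8 K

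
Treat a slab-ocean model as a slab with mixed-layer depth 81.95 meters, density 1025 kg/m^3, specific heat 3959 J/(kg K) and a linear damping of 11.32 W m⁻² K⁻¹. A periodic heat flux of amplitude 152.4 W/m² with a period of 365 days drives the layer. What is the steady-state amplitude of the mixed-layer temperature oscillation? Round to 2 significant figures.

Areal heat capacity C = ρ c_p D = 1025 × 3959 × 81.95 = 3.33×10^8 J m⁻² K⁻¹.
Angular frequency ω = 2π / T = 2π / 3.15×10^7 s = 1.99×10^-7 s⁻¹.
√((Cω)² + λ²) = √((66.3)² + 11.32²) = 67.2 W/(m²·K).
Amplitude A = F₀ / √((Cω)²+λ²) = 152.4 / 67.2 = 2.27 K.

2.3 K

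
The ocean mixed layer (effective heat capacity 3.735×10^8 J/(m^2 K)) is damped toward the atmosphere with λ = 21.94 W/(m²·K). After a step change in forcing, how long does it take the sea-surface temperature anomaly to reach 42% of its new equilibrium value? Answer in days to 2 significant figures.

110 days

Areal heat capacity C = 3.735×10^8 J/(m^2 K) (given).
τ = C / λ = 3.73×10^8 / 21.94 = 1.70×10^7 s.
Fraction reached: 1 − e^(−t/τ) = 0.42 ⇒ t = −τ ln(1 − 0.42) = τ × 0.545.
t = 9.27×10^6 s = 107 days.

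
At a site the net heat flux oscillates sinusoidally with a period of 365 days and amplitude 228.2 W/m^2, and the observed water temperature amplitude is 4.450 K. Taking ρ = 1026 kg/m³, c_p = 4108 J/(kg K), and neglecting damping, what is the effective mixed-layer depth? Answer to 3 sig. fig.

61.1 m

ω = 2π / 3.15×10^7 s = 1.99×10^-7 s⁻¹.
Required C = F₀ / (A ω) = 228.2 / (4.450 × 1.99×10^-7) = 2.57×10^8 J/(m²·K).
D = C / (ρ c_p) = 2.57×10^8 / (1026 × 4108) = 61.1 m.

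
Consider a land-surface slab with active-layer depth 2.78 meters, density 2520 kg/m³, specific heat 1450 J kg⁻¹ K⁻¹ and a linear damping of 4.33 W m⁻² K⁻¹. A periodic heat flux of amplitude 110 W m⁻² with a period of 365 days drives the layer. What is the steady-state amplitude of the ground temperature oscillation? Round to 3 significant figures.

23.0 K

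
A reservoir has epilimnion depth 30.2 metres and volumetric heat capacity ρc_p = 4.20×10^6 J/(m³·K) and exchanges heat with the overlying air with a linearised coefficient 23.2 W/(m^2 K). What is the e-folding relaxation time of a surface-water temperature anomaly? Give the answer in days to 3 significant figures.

63.3 days

Areal heat capacity C = ρc_p × D = 4.20×10^6 × 30.2 = 1.27×10^8 J/(m^2 K).
Relaxation time τ = C / λ = 1.27×10^8 / 23.2 = 5.47×10^6 s.
In days: 5.47×10^6 s / (86400 s/day) = 63.3 days.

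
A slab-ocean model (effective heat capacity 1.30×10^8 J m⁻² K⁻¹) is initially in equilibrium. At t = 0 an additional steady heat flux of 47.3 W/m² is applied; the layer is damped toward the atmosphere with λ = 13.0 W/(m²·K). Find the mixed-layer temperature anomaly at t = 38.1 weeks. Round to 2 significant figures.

3.3 K

Areal heat capacity C = 1.30×10^8 J m⁻² K⁻¹ (given).
τ = C / λ = 1.30×10^8 / 13.0 = 1.00×10^7 s.
Equilibrium anomaly ΔT_eq = F / λ = 47.3 / 13.0 = 3.64 K.
t = 38.1 weeks = 2.30×10^7 s, so t/τ = 2.30.
ΔT(t) = ΔT_eq (1 − e^(−t/τ)) = 3.64 × (1 − e^−2.30) = 3.28 K.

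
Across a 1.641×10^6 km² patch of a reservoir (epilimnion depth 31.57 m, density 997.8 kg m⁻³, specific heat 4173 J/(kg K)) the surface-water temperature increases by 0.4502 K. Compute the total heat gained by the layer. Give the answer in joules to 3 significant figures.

9.71×10^19 J

Areal heat capacity C = ρ c_p D = 997.8 × 4173 × 31.57 = 1.31×10^8 J/(m²·K).
Heat per unit area: q = C ΔT = 1.31×10^8 × 0.4502 = 5.92×10^7 J/m².
Total heat: Q = q × A = 5.92×10^7 × (1.641×10^6 × 10⁶ m²) = 9.71×10^19 J.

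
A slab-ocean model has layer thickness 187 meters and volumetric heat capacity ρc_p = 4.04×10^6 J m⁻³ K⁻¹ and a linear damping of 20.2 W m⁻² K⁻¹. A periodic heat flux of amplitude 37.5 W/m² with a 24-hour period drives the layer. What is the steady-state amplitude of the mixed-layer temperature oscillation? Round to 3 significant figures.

Areal heat capacity C = ρc_p × D = 4.04×10^6 × 187 = 7.55×10^8 J/(m^2 K).
Angular frequency ω = 2π / T = 2π / 86400 s = 7.27×10^-5 s⁻¹.
√((Cω)² + λ²) = √((54900)² + 20.2²) = 54900 W/(m²·K).
Amplitude A = F₀ / √((Cω)²+λ²) = 37.5 / 54900 = 6.83×10^-4 K.

6.83×10^-4 K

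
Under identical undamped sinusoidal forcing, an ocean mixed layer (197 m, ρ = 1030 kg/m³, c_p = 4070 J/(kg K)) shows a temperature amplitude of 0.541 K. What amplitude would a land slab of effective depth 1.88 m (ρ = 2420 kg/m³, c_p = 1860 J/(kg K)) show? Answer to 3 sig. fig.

C_ocean = 8.26×10^8 J/(m²·K); C_land = 8.46×10^6 J/(m²·K).
A ∝ 1/C ⇒ A_land = A_ocean × C_ocean/C_land = 0.541 × 97.6 = 52.8 K.

52.8 K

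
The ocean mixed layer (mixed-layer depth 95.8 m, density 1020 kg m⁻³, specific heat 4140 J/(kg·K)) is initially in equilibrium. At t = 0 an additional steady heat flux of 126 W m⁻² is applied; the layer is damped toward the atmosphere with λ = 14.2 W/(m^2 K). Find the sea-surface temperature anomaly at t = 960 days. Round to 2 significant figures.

8.4 K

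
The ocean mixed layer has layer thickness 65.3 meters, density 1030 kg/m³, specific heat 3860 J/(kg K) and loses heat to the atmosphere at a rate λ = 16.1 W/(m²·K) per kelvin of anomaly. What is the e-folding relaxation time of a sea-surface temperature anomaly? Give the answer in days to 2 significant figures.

190 days

Areal heat capacity C = ρ c_p D = 1030 × 3860 × 65.3 = 2.60×10^8 J/(m^2 K).
Relaxation time τ = C / λ = 2.60×10^8 / 16.1 = 1.61×10^7 s.
In days: 1.61×10^7 s / (86400 s/day) = 187 days.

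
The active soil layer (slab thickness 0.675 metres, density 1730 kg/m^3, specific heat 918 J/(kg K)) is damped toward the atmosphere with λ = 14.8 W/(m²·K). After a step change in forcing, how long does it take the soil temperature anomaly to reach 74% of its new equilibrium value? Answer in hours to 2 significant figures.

27 hours

Areal heat capacity C = ρ c_p D = 1730 × 918 × 0.675 = 1.07×10^6 J m⁻² K⁻¹.
τ = C / λ = 1.07×10^6 / 14.8 = 72400 s.
Fraction reached: 1 − e^(−t/τ) = 0.74 ⇒ t = −τ ln(1 − 0.74) = τ × 1.35.
t = 97600 s = 27.1 hours.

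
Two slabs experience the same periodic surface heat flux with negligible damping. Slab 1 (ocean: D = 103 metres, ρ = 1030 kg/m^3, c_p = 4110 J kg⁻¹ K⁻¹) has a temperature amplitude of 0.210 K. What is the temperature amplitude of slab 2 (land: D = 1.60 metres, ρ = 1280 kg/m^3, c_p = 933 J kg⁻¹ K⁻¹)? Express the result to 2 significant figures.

C_ocean = 4.36×10^8 J/(m²·K); C_land = 1.91×10^6 J/(m²·K).
A ∝ 1/C ⇒ A_land = A_ocean × C_ocean/C_land = 0.210 × 228 = 47.9 K.

48 K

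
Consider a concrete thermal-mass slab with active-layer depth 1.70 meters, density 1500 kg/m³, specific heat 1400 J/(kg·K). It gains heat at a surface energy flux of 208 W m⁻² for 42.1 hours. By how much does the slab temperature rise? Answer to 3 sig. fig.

Areal heat capacity C = ρ c_p D = 1500 × 1400 × 1.70 = 3.57×10^6 J/(m^2 K).
Net heat input Q = F Δt = 208 × (42.1 hours × 3600 s/hour) = 3.15×10^7 J/m².
ΔT = Q / C = 3.15×10^7 / 3.57×10^6 = 8.83 K.

8.83 K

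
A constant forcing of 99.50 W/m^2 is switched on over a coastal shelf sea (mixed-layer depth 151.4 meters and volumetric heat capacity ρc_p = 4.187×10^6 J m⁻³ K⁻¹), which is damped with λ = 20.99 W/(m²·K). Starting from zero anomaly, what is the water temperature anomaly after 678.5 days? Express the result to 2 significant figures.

Areal heat capacity C = ρc_p × D = 4.187×10^6 × 151.4 = 6.34×10^8 J/(m²·K).
τ = C / λ = 6.34×10^8 / 20.99 = 3.02×10^7 s.
Equilibrium anomaly ΔT_eq = F / λ = 99.50 / 20.99 = 4.74 K.
t = 678.5 days = 5.86×10^7 s, so t/τ = 1.94.
ΔT(t) = ΔT_eq (1 − e^(−t/τ)) = 4.74 × (1 − e^−1.94) = 4.06 K.

4.1 K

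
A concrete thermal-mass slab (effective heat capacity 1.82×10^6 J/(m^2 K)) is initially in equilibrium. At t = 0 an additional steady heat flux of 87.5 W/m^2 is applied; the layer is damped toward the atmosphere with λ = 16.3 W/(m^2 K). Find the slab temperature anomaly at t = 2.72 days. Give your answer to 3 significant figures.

Areal heat capacity C = 1.82×10^6 J/(m^2 K) (given).
τ = C / λ = 1.82×10^6 / 16.3 = 1.12×10^5 s.
Equilibrium anomaly ΔT_eq = F / λ = 87.5 / 16.3 = 5.37 K.
t = 2.72 days = 2.35×10^5 s, so t/τ = 2.10.
ΔT(t) = ΔT_eq (1 − e^(−t/τ)) = 5.37 × (1 − e^−2.10) = 4.71 K.

4.71 K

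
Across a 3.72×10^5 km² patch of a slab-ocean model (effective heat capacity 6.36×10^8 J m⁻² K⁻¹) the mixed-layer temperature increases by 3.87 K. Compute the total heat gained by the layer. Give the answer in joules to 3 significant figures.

9.16×10^20 J

Areal heat capacity C = 6.36×10^8 J m⁻² K⁻¹ (given).
Heat per unit area: q = C ΔT = 6.36×10^8 × 3.87 = 2.46×10^9 J/m².
Total heat: Q = q × A = 2.46×10^9 × (3.72×10^5 × 10⁶ m²) = 9.16×10^20 J.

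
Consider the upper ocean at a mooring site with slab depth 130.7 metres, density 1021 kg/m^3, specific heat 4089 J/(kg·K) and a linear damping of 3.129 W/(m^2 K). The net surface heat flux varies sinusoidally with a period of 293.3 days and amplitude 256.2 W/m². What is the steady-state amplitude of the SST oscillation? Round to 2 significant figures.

1.9 K

Areal heat capacity C = ρ c_p D = 1021 × 4089 × 130.7 = 5.46×10^8 J m⁻² K⁻¹.
Angular frequency ω = 2π / T = 2π / 2.53×10^7 s = 2.48×10^-7 s⁻¹.
√((Cω)² + λ²) = √((135)² + 3.129²) = 135 W/(m²·K).
Amplitude A = F₀ / √((Cω)²+λ²) = 256.2 / 135 = 1.89 K.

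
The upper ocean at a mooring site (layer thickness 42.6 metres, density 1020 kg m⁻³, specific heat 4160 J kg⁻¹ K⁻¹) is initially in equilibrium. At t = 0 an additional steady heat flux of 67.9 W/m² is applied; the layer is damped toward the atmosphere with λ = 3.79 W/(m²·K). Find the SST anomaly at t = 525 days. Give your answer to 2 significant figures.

Areal heat capacity C = ρ c_p D = 1020 × 4160 × 42.6 = 1.81×10^8 J m⁻² K⁻¹.
τ = C / λ = 1.81×10^8 / 3.79 = 4.77×10^7 s.
Equilibrium anomaly ΔT_eq = F / λ = 67.9 / 3.79 = 17.9 K.
t = 525 days = 4.54×10^7 s, so t/τ = 0.951.
ΔT(t) = ΔT_eq (1 − e^(−t/τ)) = 17.9 × (1 − e^−0.951) = 11.0 K.

11 K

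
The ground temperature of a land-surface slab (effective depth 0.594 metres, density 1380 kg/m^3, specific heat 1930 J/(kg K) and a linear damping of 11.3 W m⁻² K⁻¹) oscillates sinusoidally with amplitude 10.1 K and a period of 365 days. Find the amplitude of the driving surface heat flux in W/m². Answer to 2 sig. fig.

Areal heat capacity C = ρ c_p D = 1380 × 1930 × 0.594 = 1.58×10^6 J m⁻² K⁻¹.
ω = 2π / 3.15×10^7 s = 1.99×10^-7 s⁻¹.
√((Cω)² + λ²) = √((0.315)² + 11.3²) = 11.3 W/(m²·K).
F₀ = A × √((Cω)²+λ²) = 10.1 × 11.3 = 114 W/m².

110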